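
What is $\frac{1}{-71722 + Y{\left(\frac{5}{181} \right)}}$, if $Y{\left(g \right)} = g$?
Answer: $- \frac{181}{12981677} \approx -1.3943 \cdot 10^{-5}$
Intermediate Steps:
$\frac{1}{-71722 + Y{\left(\frac{5}{181} \right)}} = \frac{1}{-71722 + \frac{5}{181}} = \frac{1}{- \frac{12981677}{181}} = - \frac{181}{12981677}$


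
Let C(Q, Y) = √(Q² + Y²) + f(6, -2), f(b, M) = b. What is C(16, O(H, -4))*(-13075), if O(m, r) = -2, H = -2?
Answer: -78450 - 26150*√65 ≈ -2.8928e+5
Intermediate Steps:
C(Q, Y) = 6 + √(Q² + Y²) (C(Q, Y) = √(Q² + Y²) + 6 = 6 + √(Q² + Y²))
C(16, O(H, -4))*(-13075) = (6 + √(16² + (-2)²))*(-13075) = (6 + √(256 + 4))*(-13075) = (6 + √260)*(-13075) = (6 + 2*√65)*(-13075) = -78450 - 26150*√65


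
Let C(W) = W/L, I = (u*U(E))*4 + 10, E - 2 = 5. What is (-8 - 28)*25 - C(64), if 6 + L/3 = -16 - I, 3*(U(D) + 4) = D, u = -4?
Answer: -9896/11 ≈ -899.64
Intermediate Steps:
E = 7 (E = 2 + 5 = 7)
U(D) = -4 + D/3
I = 110/3 (I = -4*(-4 + (⅓)*7)*4 + 10 = -4*(-4 + 7/3)*4 + 10 = -4*(-5/3)*4 + 10 = (20/3)*4 + 10 = 80/3 + 10 = 110/3 ≈ 36.667)
L = -176 (L = -18 + 3*(-16 - 1*110/3) = -18 + 3*(-16 - 110/3) = -18 + 3*(-158/3) = -18 - 158 = -176)
C(W) = -W/176 (C(W) = W/(-176) = W*(-1/176) = -W/176)
(-8 - 28)*25 - C(64) = (-8 - 28)*25 - (-1)*64/176 = -36*25 - 1*(-4/11) = -900 + 4/11 = -9896/11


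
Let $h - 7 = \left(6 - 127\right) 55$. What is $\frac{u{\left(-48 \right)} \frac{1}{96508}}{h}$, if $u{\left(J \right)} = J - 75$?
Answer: $\frac{41}{213861728} \approx 1.9171 \cdot 10^{-7}$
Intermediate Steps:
$u{\left(J \right)} = -75 + J$
$h = -6648$ ($h = 7 + \left(6 - 127\right) 55 = 7 - 6655 = -6648$)
$\frac{u{\left(-48 \right)} \frac{1}{96508}}{h} = \frac{\left(-75 - 48\right) \frac{1}{96508}}{-6648} = \left(-123\right) \frac{1}{96508} \left(- \frac{1}{6648}\right) = \left(- \frac{123}{96508}\right) \left(- \frac{1}{6648}\right) = \frac{41}{213861728}$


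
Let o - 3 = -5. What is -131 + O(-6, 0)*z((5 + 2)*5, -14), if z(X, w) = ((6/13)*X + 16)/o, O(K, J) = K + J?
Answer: -449/13 ≈ -34.538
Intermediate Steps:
o = -2 (o = 3 - 5 = -2)
O(K, J) = J + K
z(X, w) = -8 - 3*X/13 (z(X, w) = ((6/13)*X + 16)/(-2) = ((6*(1/13))*X + 16)*(-½) = (6*X/13 + 16)*(-½) = (16 + 6*X/13)*(-½) = -8 - 3*X/13)
-131 + O(-6, 0)*z((5 + 2)*5, -14) = -131 + (0 - 6)*(-8 - 3*(5 + 2)*5/13) = -131 - 6*(-8 - 21*5/13) = -131 - 6*(-8 - 3/13*35) = -131 - 6*(-8 - 105/13) = -131 - 6*(-209/13) = -131 + 1254/13 = -449/13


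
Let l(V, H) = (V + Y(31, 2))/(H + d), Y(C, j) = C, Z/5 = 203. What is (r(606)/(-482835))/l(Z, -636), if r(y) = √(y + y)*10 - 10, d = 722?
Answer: 86/50504541 - 172*√303/50504541 ≈ -5.7579e-5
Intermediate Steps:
Z = 1015 (Z = 5*203 = 1015)
r(y) = -10 + 10*√2*√y (r(y) = √(2*y)*10 - 10 = (√2*√y)*10 - 10 = 10*√2*√y - 10 = -10 + 10*√2*√y)
l(V, H) = (31 + V)/(722 + H) (l(V, H) = (V + 31)/(H + 722) = (31 + V)/(722 + H))
(r(606)/(-482835))/l(Z, -636) = ((-10 + 10*√2*√606)/(-482835))/(((31 + 1015)/(722 - 636))) = ((-10 + 20*√303)*(-1/482835))/((1046/86)) = (2/96567 - 4*√303/96567)/(((1/86)*1046)) = (2/96567 - 4*√303/96567)/(523/43) = (2/96567 - 4*√303/96567)*(43/523) = 86/50504541 - 172*√303/50504541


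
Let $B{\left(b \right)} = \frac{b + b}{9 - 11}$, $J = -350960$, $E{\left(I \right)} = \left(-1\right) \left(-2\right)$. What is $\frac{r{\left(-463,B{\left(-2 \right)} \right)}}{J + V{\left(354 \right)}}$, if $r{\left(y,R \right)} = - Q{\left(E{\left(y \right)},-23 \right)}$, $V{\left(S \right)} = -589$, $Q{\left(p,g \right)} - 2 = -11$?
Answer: $- \frac{1}{39061} \approx -2.5601 \cdot 10^{-5}$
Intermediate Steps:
$E{\left(I \right)} = 2$
$Q{\left(p,g \right)} = -9$ ($Q{\left(p,g \right)} = 2 - 11 = -9$)
$B{\left(b \right)} = - b$ ($B{\left(b \right)} = \frac{2 b}{-2} = 2 b \left(- \frac{1}{2}\right) = - b$)
$r{\left(y,R \right)} = 9$ ($r{\left(y,R \right)} = \left(-1\right) \left(-9\right) = 9$)
$\frac{r{\left(-463,B{\left(-2 \right)} \right)}}{J + V{\left(354 \right)}} = \frac{9}{-350960 - 589} = \frac{9}{-351549} = 9 \left(- \frac{1}{351549}\right) = - \frac{1}{39061}$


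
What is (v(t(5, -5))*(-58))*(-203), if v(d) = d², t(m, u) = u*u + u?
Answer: 4709600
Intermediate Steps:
t(m, u) = u + u² (t(m, u) = u² + u = u + u²)
(v(t(5, -5))*(-58))*(-203) = ((-5*(1 - 5))²*(-58))*(-203) = ((-5*(-4))²*(-58))*(-203) = (20²*(-58))*(-203) = (400*(-58))*(-203) = -23200*(-203) = 4709600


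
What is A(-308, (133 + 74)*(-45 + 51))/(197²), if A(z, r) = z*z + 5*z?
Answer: 93324/38809 ≈ 2.4047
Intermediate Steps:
A(z, r) = z² + 5*z
A(-308, (133 + 74)*(-45 + 51))/(197²) = (-308*(5 - 308))/(197²) = -308*(-303)/38809 = 93324*(1/38809) = 93324/38809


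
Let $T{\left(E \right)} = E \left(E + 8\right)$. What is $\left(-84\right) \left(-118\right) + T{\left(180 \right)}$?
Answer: $43752$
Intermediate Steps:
$T{\left(E \right)} = E \left(8 + E\right)$
$\left(-84\right) \left(-118\right) + T{\left(180 \right)} = \left(-84\right) \left(-118\right) + 180 \left(8 + 180\right) = 9912 + 180 \cdot 188 = 9912 + 33840 = 43752$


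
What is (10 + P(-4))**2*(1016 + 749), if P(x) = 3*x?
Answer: 7060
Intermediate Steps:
(10 + P(-4))**2*(1016 + 749) = (10 + 3*(-4))**2*(1016 + 749) = (10 - 12)**2*1765 = (-2)**2*1765 = 4*1765 = 7060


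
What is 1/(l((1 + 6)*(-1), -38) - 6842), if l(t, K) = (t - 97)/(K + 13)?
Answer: -25/170946 ≈ -0.00014625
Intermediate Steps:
l(t, K) = (-97 + t)/(13 + K)
1/(l((1 + 6)*(-1), -38) - 6842) = 1/((-97 + (1 + 6)*(-1))/(13 - 38) - 6842) = 1/((-97 + 7*(-1))/(-25) - 6842) = 1/(-(-97 - 7)/25 - 6842) = 1/(-1/25*(-104) - 6842) = 1/(104/25 - 6842) = 1/(-170946/25) = -25/170946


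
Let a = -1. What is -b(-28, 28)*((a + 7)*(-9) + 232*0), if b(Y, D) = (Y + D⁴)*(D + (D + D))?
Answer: 2787952608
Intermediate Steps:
b(Y, D) = 3*D*(Y + D⁴) (b(Y, D) = (Y + D⁴)*(D + 2*D) = (Y + D⁴)*(3*D) = 3*D*(Y + D⁴))
-b(-28, 28)*((a + 7)*(-9) + 232*0) = -3*28*(-28 + 28⁴)*((-1 + 7)*(-9) + 232*0) = -3*28*(-28 + 614656)*(6*(-9) + 0) = -3*28*614628*(-54 + 0) = -51628752*(-54) = -1*(-2787952608) = 2787952608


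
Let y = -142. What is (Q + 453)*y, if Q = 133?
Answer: -83212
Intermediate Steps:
(Q + 453)*y = (133 + 453)*(-142) = 586*(-142) = -83212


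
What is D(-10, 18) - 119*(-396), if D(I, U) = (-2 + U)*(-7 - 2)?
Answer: 46980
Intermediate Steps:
D(I, U) = 18 - 9*U (D(I, U) = (-2 + U)*(-9) = 18 - 9*U)
D(-10, 18) - 119*(-396) = (18 - 9*18) - 119*(-396) = (18 - 162) + 47124 = -144 + 47124 = 46980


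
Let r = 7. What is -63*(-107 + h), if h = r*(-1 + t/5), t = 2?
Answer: 35028/5 ≈ 7005.6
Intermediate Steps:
h = -21/5 (h = 7*(-1 + 2/5) = 7*(-1 + 2*(⅕)) = 7*(-1 + ⅖) = 7*(-⅗) = -21/5 ≈ -4.2000)
-63*(-107 + h) = -63*(-107 - 21/5) = -63*(-556/5) = 35028/5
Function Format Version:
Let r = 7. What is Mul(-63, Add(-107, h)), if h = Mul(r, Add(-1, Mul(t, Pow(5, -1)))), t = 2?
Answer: Rational(35028, 5) ≈ 7005.6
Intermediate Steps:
h = Rational(-21, 5) (h = Mul(7, Add(-1, Mul(2, Pow(5, -1)))) = Mul(7, Add(-1, Mul(2, Rational(1, 5)))) = Mul(7, Add(-1, Rational(2, 5))) = Mul(7, Rational(-3, 5)) = Rational(-21, 5) ≈ -4.2000)
Mul(-63, Add(-107, h)) = Mul(-63, Add(-107, Rational(-21, 5))) = Mul(-63, Rational(-556, 5)) = Rational(35028, 5)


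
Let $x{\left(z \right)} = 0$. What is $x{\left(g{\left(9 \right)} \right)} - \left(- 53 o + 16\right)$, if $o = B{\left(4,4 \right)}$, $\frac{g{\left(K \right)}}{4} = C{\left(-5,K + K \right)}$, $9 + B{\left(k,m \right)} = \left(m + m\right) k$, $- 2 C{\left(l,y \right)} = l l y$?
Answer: $1203$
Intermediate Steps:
$C{\left(l,y \right)} = - \frac{y l^{2}}{2}$ ($C{\left(l,y \right)} = - \frac{l l y}{2} = - \frac{l^{2} y}{2} = - \frac{y l^{2}}{2}$)
$B{\left(k,m \right)} = -9 + 2 k m$ ($B{\left(k,m \right)} = -9 + \left(m + m\right) k = -9 + 2 m k = -9 + 2 k m$)
$g{\left(K \right)} = - 100 K$ ($g{\left(K \right)} = 4 \left(- \frac{\left(K + K\right) \left(-5\right)^{2}}{2}\right) = 4 \left(\left(- \frac{1}{2}\right) 2 K 25\right) = 4 \left(- 25 K\right) = - 100 K$)
$o = 23$ ($o = -9 + 2 \cdot 4 \cdot 4 = -9 + 32 = 23$)
$x{\left(g{\left(9 \right)} \right)} - \left(- 53 o + 16\right) = 0 - \left(\left(-53\right) 23 + 16\right) = 0 - \left(-1219 + 16\right) = 0 - -1203 = 0 + 1203 = 1203$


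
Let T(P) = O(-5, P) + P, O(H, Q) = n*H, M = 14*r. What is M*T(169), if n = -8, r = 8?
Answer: 23408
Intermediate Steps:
M = 112 (M = 14*8 = 112)
O(H, Q) = -8*H
T(P) = 40 + P (T(P) = -8*(-5) + P = 40 + P)
M*T(169) = 112*(40 + 169) = 112*209 = 23408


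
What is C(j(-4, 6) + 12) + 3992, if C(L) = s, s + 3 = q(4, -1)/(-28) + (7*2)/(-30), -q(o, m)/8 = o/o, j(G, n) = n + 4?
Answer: 418826/105 ≈ 3988.8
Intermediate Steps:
j(G, n) = 4 + n
q(o, m) = -8 (q(o, m) = -8*o/o = -8*1 = -8)
s = -334/105 (s = -3 + (-8/(-28) + (7*2)/(-30)) = -3 + (-8*(-1/28) + 14*(-1/30)) = -3 + (2/7 - 7/15) = -3 - 19/105 = -334/105 ≈ -3.1810)
C(L) = -334/105
C(j(-4, 6) + 12) + 3992 = -334/105 + 3992 = 418826/105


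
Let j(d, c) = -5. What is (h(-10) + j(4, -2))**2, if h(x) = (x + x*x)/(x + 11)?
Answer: 7225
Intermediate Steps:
h(x) = (x + x**2)/(11 + x)
(h(-10) + j(4, -2))**2 = (-10*(1 - 10)/(11 - 10) - 5)**2 = (-10*(-9)/1 - 5)**2 = (-10*1*(-9) - 5)**2 = (90 - 5)**2 = 85**2 = 7225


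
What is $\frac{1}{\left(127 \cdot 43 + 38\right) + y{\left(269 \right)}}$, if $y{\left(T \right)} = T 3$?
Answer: $\frac{1}{6306} \approx 0.00015858$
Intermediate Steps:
$y{\left(T \right)} = 3 T$
$\frac{1}{\left(127 \cdot 43 + 38\right) + y{\left(269 \right)}} = \frac{1}{\left(127 \cdot 43 + 38\right) + 3 \cdot 269} = \frac{1}{\left(5461 + 38\right) + 807} = \frac{1}{5499 + 807} = \frac{1}{6306}$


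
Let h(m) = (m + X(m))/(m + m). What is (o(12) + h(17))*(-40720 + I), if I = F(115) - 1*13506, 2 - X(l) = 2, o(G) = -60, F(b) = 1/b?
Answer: 742082691/230 ≈ 3.2264e+6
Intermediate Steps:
F(b) = 1/b
X(l) = 0 (X(l) = 2 - 1*2 = 2 - 2 = 0)
I = -1553189/115 (I = 1/115 - 1*13506 = 1/115 - 13506 = -1553189/115 ≈ -13506.)
h(m) = 1/2 (h(m) = (m + 0)/(m + m) = m/((2*m)) = m*(1/(2*m)) = 1/2)
(o(12) + h(17))*(-40720 + I) = (-60 + 1/2)*(-40720 - 1553189/115) = -119/2*(-6235989/115) = 742082691/230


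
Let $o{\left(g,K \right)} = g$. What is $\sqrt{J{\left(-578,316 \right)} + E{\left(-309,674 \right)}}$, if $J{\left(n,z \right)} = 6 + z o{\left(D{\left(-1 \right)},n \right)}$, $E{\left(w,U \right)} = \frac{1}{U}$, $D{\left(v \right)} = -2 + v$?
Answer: $\frac{i \sqrt{427927318}}{674} \approx 30.692 i$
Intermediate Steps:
$J{\left(n,z \right)} = 6 - 3 z$ ($J{\left(n,z \right)} = 6 + z \left(-2 - 1\right) = 6 + z \left(-3\right) = 6 - 3 z$)
$\sqrt{J{\left(-578,316 \right)} + E{\left(-309,674 \right)}} = \sqrt{\left(6 - 948\right) + \frac{1}{674}} = \sqrt{-942 + \frac{1}{674}} = \sqrt{- \frac{634907}{674}} = \frac{i \sqrt{427927318}}{674}$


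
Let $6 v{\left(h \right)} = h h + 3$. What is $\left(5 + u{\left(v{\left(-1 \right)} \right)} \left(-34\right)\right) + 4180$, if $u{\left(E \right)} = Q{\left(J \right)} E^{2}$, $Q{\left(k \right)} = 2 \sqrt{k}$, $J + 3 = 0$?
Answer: $4185 - \frac{272 i \sqrt{3}}{9} \approx 4185.0 - 52.346 i$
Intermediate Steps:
$J = -3$ ($J = -3 + 0 = -3$)
$v{\left(h \right)} = \frac{1}{2} + \frac{h^{2}}{6}$ ($v{\left(h \right)} = \frac{h h + 3}{6} = \frac{h^{2} + 3}{6} = \frac{3 + h^{2}}{6} = \frac{1}{2} + \frac{h^{2}}{6}$)
$u{\left(E \right)} = 2 i \sqrt{3} E^{2}$ ($u{\left(E \right)} = 2 \sqrt{-3} E^{2} = 2 i \sqrt{3} E^{2}$)
$\left(5 + u{\left(v{\left(-1 \right)} \right)} \left(-34\right)\right) + 4180 = \left(5 + 2 i \sqrt{3} \left(\frac{1}{2} + \frac{\left(-1\right)^{2}}{6}\right)^{2} \left(-34\right)\right) + 4180 = \left(5 + 2 i \sqrt{3} \left(\frac{1}{2} + \frac{1}{6} \cdot 1\right)^{2} \left(-34\right)\right) + 4180 = \left(5 + 2 i \sqrt{3} \left(\frac{1}{2} + \frac{1}{6}\right)^{2} \left(-34\right)\right) + 4180 = \left(5 + 2 i \sqrt{3} \left(\frac{2}{3}\right)^{2} \left(-34\right)\right) + 4180 = \left(5 + 2 i \sqrt{3} \cdot \frac{4}{9} \left(-34\right)\right) + 4180 = \left(5 + \frac{8 i \sqrt{3}}{9} \left(-34\right)\right) + 4180 = \left(5 - \frac{272 i \sqrt{3}}{9}\right) + 4180 = 4185 - \frac{272 i \sqrt{3}}{9}$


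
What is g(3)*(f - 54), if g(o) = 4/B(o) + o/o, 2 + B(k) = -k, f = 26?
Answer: -28/5 ≈ -5.6000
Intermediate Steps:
B(k) = -2 - k
g(o) = 1 + 4/(-2 - o) (g(o) = 4/(-2 - o) + o/o = 4/(-2 - o) + 1 = 1 + 4/(-2 - o))
g(3)*(f - 54) = ((-2 + 3)/(2 + 3))*(26 - 54) = (1/5)*(-28) = -28/5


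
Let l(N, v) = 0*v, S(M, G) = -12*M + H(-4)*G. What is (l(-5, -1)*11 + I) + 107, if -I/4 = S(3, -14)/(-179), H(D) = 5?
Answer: 18729/179 ≈ 104.63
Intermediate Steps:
S(M, G) = -12*M + 5*G
l(N, v) = 0
I = -424/179 (I = -4*(-12*3 + 5*(-14))/(-179) = -4*(-36 - 70)*(-1)/179 = -(-424)*(-1)/179 = -4*106/179 = -424/179 ≈ -2.3687)
(l(-5, -1)*11 + I) + 107 = (0*11 - 424/179) + 107 = (0 - 424/179) + 107 = -424/179 + 107 = 18729/179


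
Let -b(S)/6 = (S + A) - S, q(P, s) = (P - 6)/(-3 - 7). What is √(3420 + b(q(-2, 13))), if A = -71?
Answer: √3846 ≈ 62.016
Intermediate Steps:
q(P, s) = ⅗ - P/10 (q(P, s) = (-6 + P)/(-10) = (-6 + P)*(-⅒) = ⅗ - P/10)
b(S) = 426 (b(S) = -6*((S - 71) - S) = -6*((-71 + S) - S) = -6*(-71) = 426)
√(3420 + b(q(-2, 13))) = √(3420 + 426) = √3846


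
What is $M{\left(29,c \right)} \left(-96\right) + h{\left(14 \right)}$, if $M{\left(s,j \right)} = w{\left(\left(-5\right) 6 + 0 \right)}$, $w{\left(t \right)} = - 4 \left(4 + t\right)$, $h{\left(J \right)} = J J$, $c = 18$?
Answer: $-9788$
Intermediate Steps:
$h{\left(J \right)} = J^{2}$
$w{\left(t \right)} = -16 - 4 t$
$M{\left(s,j \right)} = 104$ ($M{\left(s,j \right)} = -16 - 4 \left(\left(-5\right) 6 + 0\right) = -16 - 4 \left(-30 + 0\right) = -16 - -120 = -16 + 120 = 104$)
$M{\left(29,c \right)} \left(-96\right) + h{\left(14 \right)} = 104 \left(-96\right) + 14^{2} = -9984 + 196 = -9788$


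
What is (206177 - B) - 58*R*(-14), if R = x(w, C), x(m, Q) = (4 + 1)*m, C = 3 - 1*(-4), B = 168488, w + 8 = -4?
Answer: -11031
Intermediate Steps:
w = -12 (w = -8 - 4 = -12)
C = 7 (C = 3 + 4 = 7)
x(m, Q) = 5*m
R = -60 (R = 5*(-12) = -60)
(206177 - B) - 58*R*(-14) = (206177 - 1*168488) - 58*(-60)*(-14) = (206177 - 168488) + 3480*(-14) = 37689 - 48720 = -11031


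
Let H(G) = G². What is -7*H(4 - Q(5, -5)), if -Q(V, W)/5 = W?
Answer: -3087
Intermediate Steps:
Q(V, W) = -5*W
-7*H(4 - Q(5, -5)) = -7*(4 - (-5)*(-5))² = -7*(4 - 1*25)² = -7*(4 - 25)² = -7*(-21)² = -7*441 = -3087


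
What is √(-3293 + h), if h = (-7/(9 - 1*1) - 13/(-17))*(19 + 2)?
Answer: I*√15237542/68 ≈ 57.405*I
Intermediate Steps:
h = -315/136 (h = (-7/(9 - 1) - 13*(-1/17))*21 = (-7/8 + 13/17)*21 = -15/136*21 = -315/136 ≈ -2.3162)
√(-3293 + h) = √(-3293 - 315/136) = √(-448163/136) = I*√15237542/68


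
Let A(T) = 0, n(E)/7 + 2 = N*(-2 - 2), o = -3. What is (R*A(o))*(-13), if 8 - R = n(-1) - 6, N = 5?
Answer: 0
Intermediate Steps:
n(E) = -154 (n(E) = -14 + 7*(5*(-2 - 2)) = -14 + 7*(5*(-4)) = -14 + 7*(-20) = -14 - 140 = -154)
R = 168 (R = 8 - (-154 - 6) = 8 - 1*(-160) = 8 + 160 = 168)
(R*A(o))*(-13) = (168*0)*(-13) = 0*(-13) = 0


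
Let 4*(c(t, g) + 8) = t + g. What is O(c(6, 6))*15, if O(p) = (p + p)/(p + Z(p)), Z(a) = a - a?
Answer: 30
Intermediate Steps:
c(t, g) = -8 + g/4 + t/4 (c(t, g) = -8 + (t + g)/4 = -8 + (g + t)/4 = -8 + (g/4 + t/4) = -8 + g/4 + t/4)
Z(a) = 0
O(p) = 2 (O(p) = (p + p)/(p + 0) = (2*p)/p = 2)
O(c(6, 6))*15 = 2*15 = 30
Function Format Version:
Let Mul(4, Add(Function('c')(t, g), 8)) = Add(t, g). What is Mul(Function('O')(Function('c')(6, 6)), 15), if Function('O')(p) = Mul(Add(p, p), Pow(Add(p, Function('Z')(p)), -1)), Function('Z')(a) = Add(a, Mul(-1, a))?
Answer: 30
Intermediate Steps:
Function('c')(t, g) = Add(-8, Mul(Rational(1, 4), g), Mul(Rational(1, 4), t)) (Function('c')(t, g) = Add(-8, Mul(Rational(1, 4), Add(t, g))) = Add(-8, Mul(Rational(1, 4), Add(g, t))) = Add(-8, Add(Mul(Rational(1, 4), g), Mul(Rational(1, 4), t))) = Add(-8, Mul(Rational(1, 4), g), Mul(Rational(1, 4), t)))
Function('Z')(a) = 0
Function('O')(p) = 2 (Function('O')(p) = Mul(Add(p, p), Pow(Add(p, 0), -1)) = Mul(Mul(2, p), Pow(p, -1)) = 2)
Mul(Function('O')(Function('c')(6, 6)), 15) = Mul(2, 15) = 30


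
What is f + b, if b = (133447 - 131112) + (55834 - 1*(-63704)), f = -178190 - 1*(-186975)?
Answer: 130658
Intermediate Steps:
f = 8785 (f = -178190 + 186975 = 8785)
b = 121873 (b = 2335 + (55834 + 63704) = 2335 + 119538 = 121873)
f + b = 8785 + 121873 = 130658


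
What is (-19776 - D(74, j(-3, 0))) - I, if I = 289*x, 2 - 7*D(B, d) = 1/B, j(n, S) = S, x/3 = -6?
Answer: -1078497/74 ≈ -14574.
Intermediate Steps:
x = -18 (x = 3*(-6) = -18)
D(B, d) = 2/7 - 1/(7*B)
I = -5202 (I = 289*(-18) = -5202)
(-19776 - D(74, j(-3, 0))) - I = (-19776 - (-1 + 2*74)/(7*74)) - 1*(-5202) = (-19776 - (-1 + 148)/(7*74)) + 5202 = (-19776 - 147/(7*74)) + 5202 = (-19776 - 1*21/74) + 5202 = (-19776 - 21/74) + 5202 = -1463445/74 + 5202 = -1078497/74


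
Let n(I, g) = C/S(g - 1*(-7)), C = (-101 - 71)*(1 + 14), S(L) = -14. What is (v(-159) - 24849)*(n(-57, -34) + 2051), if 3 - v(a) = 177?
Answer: -391534881/7 ≈ -5.5934e+7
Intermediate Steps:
v(a) = -174 (v(a) = 3 - 1*177 = 3 - 177 = -174)
C = -2580 (C = -172*15 = -2580)
n(I, g) = 1290/7 (n(I, g) = -2580/(-14) = -2580*(-1/14) = 1290/7)
(v(-159) - 24849)*(n(-57, -34) + 2051) = (-174 - 24849)*(1290/7 + 2051) = -25023*15647/7 = -391534881/7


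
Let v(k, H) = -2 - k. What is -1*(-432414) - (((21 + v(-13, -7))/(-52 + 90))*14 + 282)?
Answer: 8210284/19 ≈ 4.3212e+5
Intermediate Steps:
-1*(-432414) - (((21 + v(-13, -7))/(-52 + 90))*14 + 282) = -1*(-432414) - (((21 + (-2 - 1*(-13)))/(-52 + 90))*14 + 282) = 432414 - (((21 + (-2 + 13))/38)*14 + 282) = 432414 - (((21 + 11)*(1/38))*14 + 282) = 432414 - ((32*(1/38))*14 + 282) = 432414 - ((16/19)*14 + 282) = 432414 - (224/19 + 282) = 432414 - 1*5582/19 = 432414 - 5582/19 = 8210284/19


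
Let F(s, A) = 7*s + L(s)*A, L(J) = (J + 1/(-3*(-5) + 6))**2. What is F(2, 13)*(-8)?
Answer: -241688/441 ≈ -548.04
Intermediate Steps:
L(J) = (1/21 + J)**2 (L(J) = (J + 1/(15 + 6))**2 = (J + 1/21)**2 = (1/21 + J)**2)
F(s, A) = 7*s + A*(1 + 21*s)**2/441 (F(s, A) = 7*s + ((1 + 21*s)**2/441)*A = 7*s + A*(1 + 21*s)**2/441)
F(2, 13)*(-8) = (7*2 + (1/441)*13*(1 + 21*2)**2)*(-8) = (14 + (1/441)*13*(1 + 42)**2)*(-8) = (14 + (1/441)*13*43**2)*(-8) = (14 + (1/441)*13*1849)*(-8) = (14 + 24037/441)*(-8) = (30211/441)*(-8) = -241688/441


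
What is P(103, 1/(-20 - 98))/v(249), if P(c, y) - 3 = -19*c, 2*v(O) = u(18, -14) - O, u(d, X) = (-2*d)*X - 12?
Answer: -3908/243 ≈ -16.082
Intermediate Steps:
u(d, X) = -12 - 2*X*d (u(d, X) = -2*X*d - 12 = -12 - 2*X*d)
v(O) = 246 - O/2 (v(O) = ((-12 - 2*(-14)*18) - O)/2 = ((-12 + 504) - O)/2 = (492 - O)/2 = 246 - O/2)
P(c, y) = 3 - 19*c
P(103, 1/(-20 - 98))/v(249) = (3 - 19*103)/(246 - 1/2*249) = (3 - 1957)/(246 - 249/2) = -1954/243/2 = -1954*2/243 = -3908/243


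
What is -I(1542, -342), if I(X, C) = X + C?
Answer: -1200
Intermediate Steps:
I(X, C) = C + X
-I(1542, -342) = -(-342 + 1542) = -1*1200 = -1200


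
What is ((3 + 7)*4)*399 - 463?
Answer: 15497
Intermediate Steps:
((3 + 7)*4)*399 - 463 = (10*4)*399 - 463 = 40*399 - 463 = 15960 - 463 = 15497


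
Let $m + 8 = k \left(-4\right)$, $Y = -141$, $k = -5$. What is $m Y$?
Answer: $-1692$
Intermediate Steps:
$m = 12$ ($m = -8 - -20 = -8 + 20 = 12$)
$m Y = 12 \left(-141\right) = -1692$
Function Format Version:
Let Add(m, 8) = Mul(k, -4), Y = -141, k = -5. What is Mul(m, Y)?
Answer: -1692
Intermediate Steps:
m = 12 (m = Add(-8, Mul(-5, -4)) = Add(-8, 20) = 12)
Mul(m, Y) = Mul(12, -141) = -1692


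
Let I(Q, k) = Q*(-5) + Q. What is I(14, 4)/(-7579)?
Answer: 56/7579 ≈ 0.0073888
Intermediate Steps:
I(Q, k) = -4*Q (I(Q, k) = -5*Q + Q = -4*Q)
I(14, 4)/(-7579) = -4*14/(-7579) = -56*(-1/7579) = 56/7579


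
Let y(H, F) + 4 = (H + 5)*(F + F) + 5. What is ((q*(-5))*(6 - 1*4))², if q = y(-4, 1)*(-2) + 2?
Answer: 1600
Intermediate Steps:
y(H, F) = 1 + 2*F*(5 + H) (y(H, F) = -4 + ((H + 5)*(F + F) + 5) = -4 + ((5 + H)*(2*F) + 5) = -4 + (2*F*(5 + H) + 5) = -4 + (5 + 2*F*(5 + H)) = 1 + 2*F*(5 + H))
q = -4 (q = (1 + 10*1 + 2*1*(-4))*(-2) + 2 = (1 + 10 - 8)*(-2) + 2 = 3*(-2) + 2 = -6 + 2 = -4)
((q*(-5))*(6 - 1*4))² = ((-4*(-5))*(6 - 1*4))² = (20*(6 - 4))² = (20*2)² = 40² = 1600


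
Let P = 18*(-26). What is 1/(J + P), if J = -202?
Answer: -1/670 ≈ -0.0014925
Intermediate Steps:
P = -468
1/(J + P) = 1/(-202 - 468) = 1/(-670) = -1/670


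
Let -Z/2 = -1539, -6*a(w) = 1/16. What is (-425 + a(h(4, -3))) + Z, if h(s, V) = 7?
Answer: 254687/96 ≈ 2653.0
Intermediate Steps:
a(w) = -1/96 (a(w) = -1/6/16 = -1/6*1/16 = -1/96)
Z = 3078 (Z = -2*(-1539) = 3078)
(-425 + a(h(4, -3))) + Z = (-425 - 1/96) + 3078 = -40801/96 + 3078 = 254687/96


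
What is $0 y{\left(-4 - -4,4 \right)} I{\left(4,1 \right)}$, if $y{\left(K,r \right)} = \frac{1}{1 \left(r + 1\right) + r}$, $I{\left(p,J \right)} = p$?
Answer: $0$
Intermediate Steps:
$y{\left(K,r \right)} = \frac{1}{1 + 2 r}$ ($y{\left(K,r \right)} = \frac{1}{1 \left(1 + r\right) + r} = \frac{1}{\left(1 + r\right) + r} = \frac{1}{1 + 2 r}$)
$0 y{\left(-4 - -4,4 \right)} I{\left(4,1 \right)} = \frac{0}{1 + 2 \cdot 4} \cdot 4 = \frac{0}{1 + 8} \cdot 4 = \frac{0}{9} \cdot 4 = 0 \cdot \frac{1}{9} \cdot 4 = 0 \cdot 4 = 0$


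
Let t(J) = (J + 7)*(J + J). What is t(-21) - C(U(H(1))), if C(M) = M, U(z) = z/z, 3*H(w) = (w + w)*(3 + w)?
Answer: 587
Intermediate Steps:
H(w) = 2*w*(3 + w)/3 (H(w) = ((w + w)*(3 + w))/3 = ((2*w)*(3 + w))/3 = (2*w*(3 + w))/3 = 2*w*(3 + w)/3)
U(z) = 1
t(J) = 2*J*(7 + J) (t(J) = (7 + J)*(2*J) = 2*J*(7 + J))
t(-21) - C(U(H(1))) = 2*(-21)*(7 - 21) - 1*1 = 2*(-21)*(-14) - 1 = 588 - 1 = 587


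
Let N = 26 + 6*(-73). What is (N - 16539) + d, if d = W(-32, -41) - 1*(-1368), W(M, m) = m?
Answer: -15624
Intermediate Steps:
N = -412 (N = 26 - 438 = -412)
d = 1327 (d = -41 - 1*(-1368) = -41 + 1368 = 1327)
(N - 16539) + d = (-412 - 16539) + 1327 = -16951 + 1327 = -15624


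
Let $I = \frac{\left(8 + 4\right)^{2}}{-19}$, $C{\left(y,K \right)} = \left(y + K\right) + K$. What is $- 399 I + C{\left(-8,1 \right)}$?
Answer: $3018$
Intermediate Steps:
$C{\left(y,K \right)} = y + 2 K$ ($C{\left(y,K \right)} = \left(K + y\right) + K = y + 2 K$)
$I = - \frac{144}{19}$ ($I = 12^{2} \left(- \frac{1}{19}\right) = 144 \left(- \frac{1}{19}\right) = - \frac{144}{19} \approx -7.5789$)
$- 399 I + C{\left(-8,1 \right)} = \left(-399\right) \left(- \frac{144}{19}\right) + \left(-8 + 2 \cdot 1\right) = 3024 + \left(-8 + 2\right) = 3024 - 6 = 3018$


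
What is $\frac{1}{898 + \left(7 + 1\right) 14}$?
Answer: $\frac{1}{1010} \approx 0.0009901$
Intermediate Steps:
$\frac{1}{898 + \left(7 + 1\right) 14} = \frac{1}{898 + 8 \cdot 14} = \frac{1}{898 + 112} = \frac{1}{1010}$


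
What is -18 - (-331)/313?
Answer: -5303/313 ≈ -16.943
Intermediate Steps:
-18 - (-331)/313 = -18 - 1*(-331/313) = -18 + 331/313 = -5303/313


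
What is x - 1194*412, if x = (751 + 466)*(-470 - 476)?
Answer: -1643210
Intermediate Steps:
x = -1151282 (x = 1217*(-946) = -1151282)
x - 1194*412 = -1151282 - 1194*412 = -1151282 - 491928 = -1643210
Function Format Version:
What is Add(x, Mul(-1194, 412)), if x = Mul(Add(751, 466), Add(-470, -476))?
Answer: -1643210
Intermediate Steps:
x = -1151282 (x = Mul(1217, -946) = -1151282)
Add(x, Mul(-1194, 412)) = Add(-1151282, Mul(-1194, 412)) = Add(-1151282, -491928) = -1643210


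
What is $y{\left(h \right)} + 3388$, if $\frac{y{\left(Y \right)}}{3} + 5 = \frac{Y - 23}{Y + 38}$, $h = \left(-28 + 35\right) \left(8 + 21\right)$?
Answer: $\frac{813433}{241} \approx 3375.2$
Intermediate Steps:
$h = 203$ ($h = 7 \cdot 29 = 203$)
$y{\left(Y \right)} = -15 + \frac{3 \left(-23 + Y\right)}{38 + Y}$ ($y{\left(Y \right)} = -15 + 3 \frac{Y - 23}{Y + 38} = -15 + 3 \frac{-23 + Y}{38 + Y} = -15 + \frac{3 \left(-23 + Y\right)}{38 + Y}$)
$y{\left(h \right)} + 3388 = \frac{3 \left(-213 - 812\right)}{38 + 203} + 3388 = \frac{3 \left(-213 - 812\right)}{241} + 3388 = 3 \cdot \frac{1}{241} \left(-1025\right) + 3388 = - \frac{3075}{241} + 3388 = \frac{813433}{241}$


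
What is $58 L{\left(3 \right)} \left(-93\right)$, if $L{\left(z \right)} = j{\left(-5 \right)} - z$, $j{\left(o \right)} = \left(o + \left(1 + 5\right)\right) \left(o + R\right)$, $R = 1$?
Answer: $37758$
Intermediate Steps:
$j{\left(o \right)} = \left(1 + o\right) \left(6 + o\right)$ ($j{\left(o \right)} = \left(o + \left(1 + 5\right)\right) \left(o + 1\right) = \left(o + 6\right) \left(1 + o\right) = \left(6 + o\right) \left(1 + o\right) = \left(1 + o\right) \left(6 + o\right)$)
$L{\left(z \right)} = -4 - z$ ($L{\left(z \right)} = \left(6 + \left(-5\right)^{2} + 7 \left(-5\right)\right) - z = \left(6 + 25 - 35\right) - z = -4 - z$)
$58 L{\left(3 \right)} \left(-93\right) = 58 \left(-4 - 3\right) \left(-93\right) = 58 \left(-7\right) \left(-93\right) = \left(-406\right) \left(-93\right) = 37758$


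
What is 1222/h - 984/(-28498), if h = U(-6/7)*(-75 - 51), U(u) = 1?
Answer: -8675143/897687 ≈ -9.6639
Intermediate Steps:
h = -126 (h = 1*(-75 - 51) = 1*(-126) = -126)
1222/h - 984/(-28498) = 1222/(-126) - 984/(-28498) = 1222*(-1/126) - 984*(-1/28498) = -611/63 + 492/14249 = -8675143/897687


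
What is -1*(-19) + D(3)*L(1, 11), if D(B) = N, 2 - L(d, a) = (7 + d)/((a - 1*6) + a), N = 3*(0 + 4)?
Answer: 37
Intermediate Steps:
N = 12 (N = 3*4 = 12)
L(d, a) = 2 - (7 + d)/(-6 + 2*a) (L(d, a) = 2 - (7 + d)/((a - 1*6) + a) = 2 - (7 + d)/((a - 6) + a) = 2 - (7 + d)/((-6 + a) + a) = 2 - (7 + d)/(-6 + 2*a))
D(B) = 12
-1*(-19) + D(3)*L(1, 11) = -1*(-19) + 12*((-19 - 1*1 + 4*11)/(2*(-3 + 11))) = 19 + 12*((½)*(-19 - 1 + 44)/8) = 19 + 12*((½)*(⅛)*24) = 19 + 12*(3/2) = 19 + 18 = 37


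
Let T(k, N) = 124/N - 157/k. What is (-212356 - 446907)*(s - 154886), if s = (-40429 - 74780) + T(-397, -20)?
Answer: 353463921398511/1985 ≈ 1.7807e+11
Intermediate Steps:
T(k, N) = -157/k + 124/N
s = -228701387/1985 (s = (-40429 - 74780) + (-157/(-397) + 124/(-20)) = -115209 + (-157*(-1/397) + 124*(-1/20)) = -115209 + (157/397 - 31/5) = -115209 - 11522/1985 = -228701387/1985 ≈ -1.1521e+5)
(-212356 - 446907)*(s - 154886) = (-212356 - 446907)*(-228701387/1985 - 154886) = -659263*(-536150097/1985) = 353463921398511/1985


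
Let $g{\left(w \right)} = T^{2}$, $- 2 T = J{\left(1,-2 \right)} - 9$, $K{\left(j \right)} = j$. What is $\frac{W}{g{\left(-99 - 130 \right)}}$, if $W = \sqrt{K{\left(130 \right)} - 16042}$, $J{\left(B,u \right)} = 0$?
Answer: $\frac{8 i \sqrt{442}}{27} \approx 6.2293 i$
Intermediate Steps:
$W = 6 i \sqrt{442}$ ($W = \sqrt{130 - 16042} = \sqrt{-15912} = 6 i \sqrt{442} \approx 126.14 i$)
$T = \frac{9}{2}$ ($T = - \frac{0 - 9}{2} = \left(- \frac{1}{2}\right) \left(-9\right) = \frac{9}{2} \approx 4.5$)
$g{\left(w \right)} = \frac{81}{4}$ ($g{\left(w \right)} = \left(\frac{9}{2}\right)^{2} = \frac{81}{4}$)
$\frac{W}{g{\left(-99 - 130 \right)}} = \frac{6 i \sqrt{442}}{\frac{81}{4}} = 6 i \sqrt{442} \cdot \frac{4}{81} = \frac{8 i \sqrt{442}}{27}$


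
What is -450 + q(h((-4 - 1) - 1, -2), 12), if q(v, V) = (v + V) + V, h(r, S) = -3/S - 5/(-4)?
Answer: -1693/4 ≈ -423.25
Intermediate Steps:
h(r, S) = 5/4 - 3/S (h(r, S) = -3/S - 5*(-¼) = -3/S + 5/4 = 5/4 - 3/S)
q(v, V) = v + 2*V (q(v, V) = (V + v) + V = v + 2*V)
-450 + q(h((-4 - 1) - 1, -2), 12) = -450 + ((5/4 - 3/(-2)) + 2*12) = -450 + ((5/4 - 3*(-½)) + 24) = -450 + ((5/4 + 3/2) + 24) = -450 + (11/4 + 24) = -450 + 107/4 = -1693/4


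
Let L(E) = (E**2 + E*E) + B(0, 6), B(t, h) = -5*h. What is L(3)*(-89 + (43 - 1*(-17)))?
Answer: 348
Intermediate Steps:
L(E) = -30 + 2*E**2 (L(E) = (E**2 + E*E) - 5*6 = (E**2 + E**2) - 30 = 2*E**2 - 30 = -30 + 2*E**2)
L(3)*(-89 + (43 - 1*(-17))) = (-30 + 2*3**2)*(-89 + (43 - 1*(-17))) = (-30 + 2*9)*(-89 + (43 + 17)) = (-30 + 18)*(-89 + 60) = -12*(-29) = 348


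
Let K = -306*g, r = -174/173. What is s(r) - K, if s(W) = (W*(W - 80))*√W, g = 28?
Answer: 8568 + 2438436*I*√30102/5177717 ≈ 8568.0 + 81.709*I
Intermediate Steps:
r = -174/173 (r = -174*1/173 = -174/173 ≈ -1.0058)
K = -8568 (K = -306*28 = -8568)
s(W) = W^(3/2)*(-80 + W) (s(W) = (W*(-80 + W))*√W = W^(3/2)*(-80 + W))
s(r) - K = (-174/173)^(3/2)*(-80 - 174/173) - 1*(-8568) = -174*I*√30102/29929*(-14014/173) + 8568 = 2438436*I*√30102/5177717 + 8568 = 8568 + 2438436*I*√30102/5177717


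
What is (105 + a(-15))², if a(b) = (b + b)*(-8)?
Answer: 119025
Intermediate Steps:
a(b) = -16*b (a(b) = (2*b)*(-8) = -16*b)
(105 + a(-15))² = (105 - 16*(-15))² = (105 + 240)² = 345² = 119025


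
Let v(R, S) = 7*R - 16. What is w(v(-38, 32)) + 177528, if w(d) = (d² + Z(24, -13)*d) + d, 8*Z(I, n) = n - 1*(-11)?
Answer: 513681/2 ≈ 2.5684e+5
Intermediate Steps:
Z(I, n) = 11/8 + n/8 (Z(I, n) = (n - 1*(-11))/8 = (n + 11)/8 = (11 + n)/8 = 11/8 + n/8)
v(R, S) = -16 + 7*R
w(d) = d² + 3*d/4 (w(d) = (d² + (11/8 + (⅛)*(-13))*d) + d = (d² + (11/8 - 13/8)*d) + d = (d² - d/4) + d = d² + 3*d/4)
w(v(-38, 32)) + 177528 = (-16 + 7*(-38))*(3 + 4*(-16 + 7*(-38)))/4 + 177528 = (-16 - 266)*(3 + 4*(-16 - 266))/4 + 177528 = (¼)*(-282)*(3 + 4*(-282)) + 177528 = (¼)*(-282)*(3 - 1128) + 177528 = (¼)*(-282)*(-1125) + 177528 = 158625/2 + 177528 = 513681/2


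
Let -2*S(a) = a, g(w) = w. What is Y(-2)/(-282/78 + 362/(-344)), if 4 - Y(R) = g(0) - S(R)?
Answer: -11180/10437 ≈ -1.0712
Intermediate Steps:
S(a) = -a/2
Y(R) = 4 - R/2 (Y(R) = 4 - (0 - (-1)*R/2) = 4 - (0 + R/2) = 4 - R/2)
Y(-2)/(-282/78 + 362/(-344)) = (4 - ½*(-2))/(-282/78 + 362/(-344)) = (4 + 1)/(-282*1/78 + 362*(-1/344)) = 5/(-47/13 - 181/172) = 5/(-10437/2236) = 5*(-2236/10437) = -11180/10437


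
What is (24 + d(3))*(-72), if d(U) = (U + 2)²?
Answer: -3528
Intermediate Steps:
d(U) = (2 + U)²
(24 + d(3))*(-72) = (24 + (2 + 3)²)*(-72) = (24 + 5²)*(-72) = (24 + 25)*(-72) = 49*(-72) = -3528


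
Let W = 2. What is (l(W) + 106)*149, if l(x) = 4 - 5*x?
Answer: 14900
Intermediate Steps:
(l(W) + 106)*149 = ((4 - 5*2) + 106)*149 = ((4 - 10) + 106)*149 = (-6 + 106)*149 = 100*149 = 14900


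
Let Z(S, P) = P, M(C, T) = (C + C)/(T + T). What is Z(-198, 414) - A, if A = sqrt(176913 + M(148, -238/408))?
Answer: 414 - sqrt(8656305)/7 ≈ -6.3086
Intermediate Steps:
M(C, T) = C/T (M(C, T) = (2*C)/((2*T)) = (2*C)*(1/(2*T)) = C/T)
A = sqrt(8656305)/7 (A = sqrt(176913 + 148/((-238/408))) = sqrt(176913 + 148/((-238*1/408))) = sqrt(176913 + 148/(-7/12)) = sqrt(176913 + 148*(-12/7)) = sqrt(176913 - 1776/7) = sqrt(1236615/7) = sqrt(8656305)/7 ≈ 420.31)
Z(-198, 414) - A = 414 - sqrt(8656305)/7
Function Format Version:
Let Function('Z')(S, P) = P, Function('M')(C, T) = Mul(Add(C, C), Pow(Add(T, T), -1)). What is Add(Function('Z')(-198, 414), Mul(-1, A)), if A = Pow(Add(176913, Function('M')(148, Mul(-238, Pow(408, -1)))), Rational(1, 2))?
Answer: Add(414, Mul(Rational(-1, 7), Pow(8656305, Rational(1, 2)))) ≈ -6.3086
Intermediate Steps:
Function('M')(C, T) = Mul(C, Pow(T, -1)) (Function('M')(C, T) = Mul(Mul(2, C), Pow(Mul(2, T), -1)) = Mul(Mul(2, C), Mul(Rational(1, 2), Pow(T, -1))) = Mul(C, Pow(T, -1)))
A = Mul(Rational(1, 7), Pow(8656305, Rational(1, 2))) (A = Pow(Add(176913, Mul(148, Pow(Mul(-238, Pow(408, -1)), -1))), Rational(1, 2)) = Pow(Add(176913, Mul(148, Pow(Mul(-238, Rational(1, 408)), -1))), Rational(1, 2)) = Pow(Add(176913, Mul(148, Pow(Rational(-7, 12), -1))), Rational(1, 2)) = Pow(Add(176913, Mul(148, Rational(-12, 7))), Rational(1, 2)) = Pow(Add(176913, Rational(-1776, 7)), Rational(1, 2)) = Pow(Rational(1236615, 7), Rational(1, 2)) = Mul(Rational(1, 7), Pow(8656305, Rational(1, 2))) ≈ 420.31)
Add(Function('Z')(-198, 414), Mul(-1, A)) = Add(414, Mul(-1, Mul(Rational(1, 7), Pow(8656305, Rational(1, 2))))) = Add(414, Mul(Rational(-1, 7), Pow(8656305, Rational(1, 2))))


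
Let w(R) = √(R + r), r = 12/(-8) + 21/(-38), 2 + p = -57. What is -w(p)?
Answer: -2*I*√5510/19 ≈ -7.8136*I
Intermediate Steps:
p = -59 (p = -2 - 57 = -59)
r = -39/19 (r = 12*(-⅛) + 21*(-1/38) = -3/2 - 21/38 = -39/19 ≈ -2.0526)
w(R) = √(-39/19 + R) (w(R) = √(R - 39/19) = √(-39/19 + R))
-w(p) = -√(-741 + 361*(-59))/19 = -√(-741 - 21299)/19 = -√(-22040)/19 = -2*I*√5510/19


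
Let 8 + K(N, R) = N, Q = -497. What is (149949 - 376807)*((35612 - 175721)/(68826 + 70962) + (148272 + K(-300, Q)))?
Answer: -782034407600789/23298 ≈ -3.3567e+10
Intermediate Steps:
K(N, R) = -8 + N
(149949 - 376807)*((35612 - 175721)/(68826 + 70962) + (148272 + K(-300, Q))) = (149949 - 376807)*((35612 - 175721)/(68826 + 70962) + (148272 + (-8 - 300))) = -226858*(-140109/139788 + (148272 - 308)) = -226858*(-140109*1/139788 + 147964) = -226858*(-46703/46596 + 147964) = -226858*6894483841/46596 = -782034407600789/23298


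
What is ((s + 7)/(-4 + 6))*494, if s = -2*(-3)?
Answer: 3211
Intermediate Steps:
s = 6
((s + 7)/(-4 + 6))*494 = ((6 + 7)/(-4 + 6))*494 = (13/2)*494 = 3211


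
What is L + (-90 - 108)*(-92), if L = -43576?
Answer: -25360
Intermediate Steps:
L + (-90 - 108)*(-92) = -43576 + (-90 - 108)*(-92) = -43576 - 198*(-92) = -43576 + 18216 = -25360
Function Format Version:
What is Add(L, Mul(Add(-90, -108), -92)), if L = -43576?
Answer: -25360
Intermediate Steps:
Add(L, Mul(Add(-90, -108), -92)) = Add(-43576, Mul(Add(-90, -108), -92)) = Add(-43576, Mul(-198, -92)) = Add(-43576, 18216) = -25360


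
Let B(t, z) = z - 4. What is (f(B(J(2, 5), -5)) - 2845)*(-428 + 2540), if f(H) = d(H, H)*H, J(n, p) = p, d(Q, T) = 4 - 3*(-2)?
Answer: -6198720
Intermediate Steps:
d(Q, T) = 10 (d(Q, T) = 4 + 6 = 10)
B(t, z) = -4 + z
f(H) = 10*H
(f(B(J(2, 5), -5)) - 2845)*(-428 + 2540) = (10*(-4 - 5) - 2845)*(-428 + 2540) = (10*(-9) - 2845)*2112 = (-90 - 2845)*2112 = -2935*2112 = -6198720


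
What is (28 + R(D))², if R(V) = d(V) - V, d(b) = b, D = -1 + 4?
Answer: 784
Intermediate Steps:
D = 3
R(V) = 0 (R(V) = V - V = 0)
(28 + R(D))² = (28 + 0)² = 28² = 784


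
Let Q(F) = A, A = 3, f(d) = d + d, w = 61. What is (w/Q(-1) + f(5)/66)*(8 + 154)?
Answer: 36504/11 ≈ 3318.5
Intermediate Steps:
f(d) = 2*d
Q(F) = 3
(w/Q(-1) + f(5)/66)*(8 + 154) = (61/3 + (2*5)/66)*(8 + 154) = (61*(⅓) + 10*(1/66))*162 = (61/3 + 5/33)*162 = (676/33)*162 = 36504/11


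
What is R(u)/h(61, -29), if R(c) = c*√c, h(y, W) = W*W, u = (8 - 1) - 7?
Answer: 0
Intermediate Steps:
u = 0 (u = 7 - 7 = 0)
h(y, W) = W²
R(c) = c^(3/2)
R(u)/h(61, -29) = 0^(3/2)/((-29)²) = 0/841 = 0*(1/841) = 0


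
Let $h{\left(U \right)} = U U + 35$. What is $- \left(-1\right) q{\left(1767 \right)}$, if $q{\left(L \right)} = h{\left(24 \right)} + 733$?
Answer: $1344$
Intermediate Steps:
$h{\left(U \right)} = 35 + U^{2}$ ($h{\left(U \right)} = U^{2} + 35 = 35 + U^{2}$)
$q{\left(L \right)} = 1344$ ($q{\left(L \right)} = \left(35 + 24^{2}\right) + 733 = \left(35 + 576\right) + 733 = 611 + 733 = 1344$)
$- \left(-1\right) q{\left(1767 \right)} = - \left(-1\right) 1344 = \left(-1\right) \left(-1344\right) = 1344$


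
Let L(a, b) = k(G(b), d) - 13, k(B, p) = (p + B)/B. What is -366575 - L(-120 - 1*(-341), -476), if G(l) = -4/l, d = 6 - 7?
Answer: -366444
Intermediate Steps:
d = -1
k(B, p) = (B + p)/B
L(a, b) = -13 - b*(-1 - 4/b)/4 (L(a, b) = (-4/b - 1)/((-4/b)) - 13 = (-b/4)*(-1 - 4/b) - 13 = -b*(-1 - 4/b)/4 - 13 = -13 - b*(-1 - 4/b)/4)
-366575 - L(-120 - 1*(-341), -476) = -366575 - (-12 + (¼)*(-476)) = -366575 - (-12 - 119) = -366575 - 1*(-131) = -366575 + 131 = -366444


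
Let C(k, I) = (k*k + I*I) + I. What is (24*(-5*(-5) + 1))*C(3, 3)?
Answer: 13104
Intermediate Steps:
C(k, I) = I + I² + k² (C(k, I) = (k² + I²) + I = (I² + k²) + I = I + I² + k²)
(24*(-5*(-5) + 1))*C(3, 3) = (24*(-5*(-5) + 1))*(3 + 3² + 3²) = (24*(25 + 1))*(3 + 9 + 9) = (24*26)*21 = 624*21 = 13104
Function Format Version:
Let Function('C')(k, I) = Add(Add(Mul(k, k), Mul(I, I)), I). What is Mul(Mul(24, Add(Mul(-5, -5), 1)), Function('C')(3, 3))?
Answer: 13104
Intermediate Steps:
Function('C')(k, I) = Add(I, Pow(I, 2), Pow(k, 2)) (Function('C')(k, I) = Add(Add(Pow(k, 2), Pow(I, 2)), I) = Add(Add(Pow(I, 2), Pow(k, 2)), I) = Add(I, Pow(I, 2), Pow(k, 2)))
Mul(Mul(24, Add(Mul(-5, -5), 1)), Function('C')(3, 3)) = Mul(Mul(24, Add(Mul(-5, -5), 1)), Add(3, Pow(3, 2), Pow(3, 2))) = Mul(Mul(24, Add(25, 1)), Add(3, 9, 9)) = Mul(Mul(24, 26), 21) = Mul(624, 21) = 13104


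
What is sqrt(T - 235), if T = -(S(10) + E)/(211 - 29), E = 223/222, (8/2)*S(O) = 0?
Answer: I*sqrt(95910641463)/20202 ≈ 15.33*I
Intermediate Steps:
S(O) = 0 (S(O) = (1/4)*0 = 0)
E = 223/222 (E = 223*(1/222) = 223/222 ≈ 1.0045)
T = -223/40404 (T = -(0 + 223/222)/(211 - 29) = -223/(222*182) = -1*223/40404 = -223/40404 ≈ -0.0055193)
sqrt(T - 235) = sqrt(-223/40404 - 235) = sqrt(-9495163/40404) = I*sqrt(95910641463)/20202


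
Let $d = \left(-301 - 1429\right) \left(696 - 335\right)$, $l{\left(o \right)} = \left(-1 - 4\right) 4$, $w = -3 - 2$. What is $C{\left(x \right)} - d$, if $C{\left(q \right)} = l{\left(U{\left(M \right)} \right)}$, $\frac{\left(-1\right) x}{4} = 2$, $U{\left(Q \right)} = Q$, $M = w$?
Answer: $624510$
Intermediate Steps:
$w = -5$
$M = -5$
$x = -8$ ($x = \left(-4\right) 2 = -8$)
$l{\left(o \right)} = -20$ ($l{\left(o \right)} = \left(-5\right) 4 = -20$)
$C{\left(q \right)} = -20$
$d = -624530$ ($d = \left(-1730\right) 361 = -624530$)
$C{\left(x \right)} - d = -20 - -624530 = -20 + 624530 = 624510$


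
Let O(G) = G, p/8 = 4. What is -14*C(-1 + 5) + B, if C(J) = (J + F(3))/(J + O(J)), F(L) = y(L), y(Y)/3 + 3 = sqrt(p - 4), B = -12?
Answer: -13/4 - 21*sqrt(7)/2 ≈ -31.030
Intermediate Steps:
p = 32 (p = 8*4 = 32)
y(Y) = -9 + 6*sqrt(7) (y(Y) = -9 + 3*sqrt(32 - 4) = -9 + 3*sqrt(28) = -9 + 3*(2*sqrt(7)) = -9 + 6*sqrt(7))
F(L) = -9 + 6*sqrt(7)
C(J) = (-9 + J + 6*sqrt(7))/(2*J) (C(J) = (J + (-9 + 6*sqrt(7)))/(J + J) = (-9 + J + 6*sqrt(7))/((2*J)) = (-9 + J + 6*sqrt(7))*(1/(2*J)) = (-9 + J + 6*sqrt(7))/(2*J))
-14*C(-1 + 5) + B = -7*(-9 + (-1 + 5) + 6*sqrt(7))/(-1 + 5) - 12 = -7*(-9 + 4 + 6*sqrt(7))/4 - 12 = -7*(-5 + 6*sqrt(7))/4 - 12 = -14*(-5/8 + 3*sqrt(7)/4) - 12 = (35/4 - 21*sqrt(7)/2) - 12 = -13/4 - 21*sqrt(7)/2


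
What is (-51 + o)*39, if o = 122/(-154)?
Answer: -155532/77 ≈ -2019.9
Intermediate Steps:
o = -61/77 (o = 122*(-1/154) = -61/77 ≈ -0.79221)
(-51 + o)*39 = (-51 - 61/77)*39 = -3988/77*39 = -155532/77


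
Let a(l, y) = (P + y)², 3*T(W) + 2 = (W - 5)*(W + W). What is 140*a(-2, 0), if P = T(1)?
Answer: 14000/9 ≈ 1555.6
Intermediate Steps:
T(W) = -⅔ + 2*W*(-5 + W)/3 (T(W) = -⅔ + ((W - 5)*(W + W))/3 = -⅔ + ((-5 + W)*(2*W))/3 = -⅔ + (2*W*(-5 + W))/3 = -⅔ + 2*W*(-5 + W)/3)
P = -10/3 (P = -⅔ - 10/3*1 + (⅔)*1² = -⅔ - 10/3 + (⅔)*1 = -⅔ - 10/3 + ⅔ = -10/3 ≈ -3.3333)
a(l, y) = (-10/3 + y)²
140*a(-2, 0) = 140*((-10 + 3*0)²/9) = 140*((-10 + 0)²/9) = 140*((⅑)*(-10)²) = 140*((⅑)*100) = 140*(100/9) = 14000/9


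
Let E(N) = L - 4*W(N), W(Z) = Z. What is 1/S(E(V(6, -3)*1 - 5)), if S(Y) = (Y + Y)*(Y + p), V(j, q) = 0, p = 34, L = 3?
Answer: 1/2622 ≈ 0.00038139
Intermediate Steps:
E(N) = 3 - 4*N
S(Y) = 2*Y*(34 + Y) (S(Y) = (Y + Y)*(Y + 34) = (2*Y)*(34 + Y) = 2*Y*(34 + Y))
1/S(E(V(6, -3)*1 - 5)) = 1/(2*(3 - 4*(0*1 - 5))*(34 + (3 - 4*(0*1 - 5)))) = 1/(2*(3 - 4*(0 - 5))*(34 + (3 - 4*(0 - 5)))) = 1/(2*(3 - 4*(-5))*(34 + (3 - 4*(-5)))) = 1/(2*(3 + 20)*(34 + (3 + 20))) = 1/(2*23*(34 + 23)) = 1/(2*23*57) = 1/2622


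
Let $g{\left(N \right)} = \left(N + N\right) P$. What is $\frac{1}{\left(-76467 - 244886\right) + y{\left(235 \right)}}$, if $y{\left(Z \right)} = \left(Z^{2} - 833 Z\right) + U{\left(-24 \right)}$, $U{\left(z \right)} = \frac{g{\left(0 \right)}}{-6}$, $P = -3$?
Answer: $- \frac{1}{461883} \approx -2.165 \cdot 10^{-6}$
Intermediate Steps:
$g{\left(N \right)} = - 6 N$ ($g{\left(N \right)} = \left(N + N\right) \left(-3\right) = 2 N \left(-3\right) = - 6 N$)
$U{\left(z \right)} = 0$ ($U{\left(z \right)} = \frac{\left(-6\right) 0}{-6} = 0 \left(- \frac{1}{6}\right) = 0$)
$y{\left(Z \right)} = Z^{2} - 833 Z$ ($y{\left(Z \right)} = \left(Z^{2} - 833 Z\right) + 0 = Z^{2} - 833 Z$)
$\frac{1}{\left(-76467 - 244886\right) + y{\left(235 \right)}} = \frac{1}{\left(-76467 - 244886\right) + 235 \left(-833 + 235\right)} = \frac{1}{\left(-76467 - 244886\right) + 235 \left(-598\right)} = \frac{1}{-321353 - 140530} = \frac{1}{-461883} = - \frac{1}{461883}$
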